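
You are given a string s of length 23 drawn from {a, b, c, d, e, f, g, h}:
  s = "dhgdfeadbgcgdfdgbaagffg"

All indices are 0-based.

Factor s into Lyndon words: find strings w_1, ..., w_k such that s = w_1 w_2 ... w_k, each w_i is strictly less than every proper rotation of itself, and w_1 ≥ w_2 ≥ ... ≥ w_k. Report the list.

emit factor 1: 'dhg' (i=0, period=3)
emit factor 2: 'dfe' (i=3, period=3)
emit factor 3: 'adbgcgdfdgb' (i=6, period=11)
emit factor 4: 'aagffg' (i=17, period=6)

["dhg", "dfe", "adbgcgdfdgb", "aagffg"]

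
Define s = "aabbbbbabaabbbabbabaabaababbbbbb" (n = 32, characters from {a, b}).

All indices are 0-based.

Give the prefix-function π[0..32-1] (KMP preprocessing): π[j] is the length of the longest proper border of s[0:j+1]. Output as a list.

π[0] = 0
j=1 s[j]='a': π[1]=1 (border 'a')
j=2 s[j]='b': k: 1→0; π[2]=0 (border '')
j=3 s[j]='b': π[3]=0 (border '')
j=4 s[j]='b': π[4]=0 (border '')
j=5 s[j]='b': π[5]=0 (border '')
j=6 s[j]='b': π[6]=0 (border '')
j=7 s[j]='a': π[7]=1 (border 'a')
j=8 s[j]='b': k: 1→0; π[8]=0 (border '')
j=9 s[j]='a': π[9]=1 (border 'a')
j=10 s[j]='a': π[10]=2 (border 'aa')
j=11 s[j]='b': π[11]=3 (border 'aab')
j=12 s[j]='b': π[12]=4 (border 'aabb')
j=13 s[j]='b': π[13]=5 (border 'aabbb')
j=14 s[j]='a': k: 5→0; π[14]=1 (border 'a')
j=15 s[j]='b': k: 1→0; π[15]=0 (border '')
j=16 s[j]='b': π[16]=0 (border '')
j=17 s[j]='a': π[17]=1 (border 'a')
j=18 s[j]='b': k: 1→0; π[18]=0 (border '')
j=19 s[j]='a': π[19]=1 (border 'a')
j=20 s[j]='a': π[20]=2 (border 'aa')
j=21 s[j]='b': π[21]=3 (border 'aab')
j=22 s[j]='a': k: 3→0; π[22]=1 (border 'a')
j=23 s[j]='a': π[23]=2 (border 'aa')
j=24 s[j]='b': π[24]=3 (border 'aab')
j=25 s[j]='a': k: 3→0; π[25]=1 (border 'a')
j=26 s[j]='b': k: 1→0; π[26]=0 (border '')
j=27 s[j]='b': π[27]=0 (border '')
j=28 s[j]='b': π[28]=0 (border '')
j=29 s[j]='b': π[29]=0 (border '')
j=30 s[j]='b': π[30]=0 (border '')
j=31 s[j]='b': π[31]=0 (border '')

[0, 1, 0, 0, 0, 0, 0, 1, 0, 1, 2, 3, 4, 5, 1, 0, 0, 1, 0, 1, 2, 3, 1, 2, 3, 1, 0, 0, 0, 0, 0, 0]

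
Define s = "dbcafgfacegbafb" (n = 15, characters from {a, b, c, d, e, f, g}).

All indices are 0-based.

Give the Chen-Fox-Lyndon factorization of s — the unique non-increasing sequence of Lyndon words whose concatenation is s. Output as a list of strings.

["d", "bc", "afgf", "acegbafb"]

emit factor 1: 'd' (i=0, period=1)
emit factor 2: 'bc' (i=1, period=2)
emit factor 3: 'afgf' (i=3, period=4)
emit factor 4: 'acegbafb' (i=7, period=8)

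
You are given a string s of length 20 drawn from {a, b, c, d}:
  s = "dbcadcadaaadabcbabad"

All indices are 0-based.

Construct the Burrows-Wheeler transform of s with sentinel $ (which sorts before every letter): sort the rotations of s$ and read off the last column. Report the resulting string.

ddabdbcaccadadbbaaa$a

rank  rotation               last
    0  $dbcadcadaaadabcbabad  d
    1  aaadabcbabad$dbcadcad  d
    2  aadabcbabad$dbcadcada  a
    3  abad$dbcadcadaaadabcb  b
    4  abcbabad$dbcadcadaaad  d
    5  ad$dbcadcadaaadabcbab  b
    6  adaaadabcbabad$dbcadc  c
    7  adabcbabad$dbcadcadaa  a
    8  adcadaaadabcbabad$dbc  c
    9  babad$dbcadcadaaadabc  c
   10  bad$dbcadcadaaadabcba  a
   11  bcadcadaaadabcbabad$d  d
   12  bcbabad$dbcadcadaaada  a
   13  cadaaadabcbabad$dbcad  d
   14  cadcadaaadabcbabad$db  b
   15  cbabad$dbcadcadaaadab  b
   16  d$dbcadcadaaadabcbaba  a
   17  daaadabcbabad$dbcadca  a
   18  dabcbabad$dbcadcadaaa  a
   19  dbcadcadaaadabcbabad$  $
   20  dcadaaadabcbabad$dbca  a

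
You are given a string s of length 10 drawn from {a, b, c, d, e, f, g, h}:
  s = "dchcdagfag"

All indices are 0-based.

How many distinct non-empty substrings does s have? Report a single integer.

50

sorted suffixes:
  #0 SA[0]=8  'ag'
  #1 SA[1]=5  'agfag'
  #2 SA[2]=3  'cdagfag'
  #3 SA[3]=1  'chcdagfag'
  #4 SA[4]=4  'dagfag'
  #5 SA[5]=0  'dchcdagfag'
  #6 SA[6]=7  'fag'
  #7 SA[7]=9  'g'
  #8 SA[8]=6  'gfag'
  #9 SA[9]=2  'hcdagfag'

SA = [8, 5, 3, 1, 4, 0, 7, 9, 6, 2]
rank  pair      lcp
   1  s[8:],s[5:]  2  'ag'
   2  s[5:],s[3:]  0  ''
   3  s[3:],s[1:]  1  'c'
   4  s[1:],s[4:]  0  ''
   5  s[4:],s[0:]  1  'd'
   6  s[0:],s[7:]  0  ''
   7  s[7:],s[9:]  0  ''
   8  s[9:],s[6:]  1  'g'
   9  s[6:],s[2:]  0  ''

n(n+1)/2 = 10·11/2 = 55
Σ LCP = 0 + 2 + 0 + 1 + 0 + 1 + 0 + 0 + 1 + 0 = 5
distinct = 55 − 5 = 50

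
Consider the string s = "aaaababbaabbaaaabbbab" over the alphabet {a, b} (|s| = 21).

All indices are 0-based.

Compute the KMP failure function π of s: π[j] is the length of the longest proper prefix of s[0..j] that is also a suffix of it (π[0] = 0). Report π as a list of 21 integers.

[0, 1, 2, 3, 0, 1, 0, 0, 1, 2, 0, 0, 1, 2, 3, 4, 5, 0, 0, 1, 0]

π[0] = 0
j=1 s[j]='a': π[1]=1 (border 'a')
j=2 s[j]='a': π[2]=2 (border 'aa')
j=3 s[j]='a': π[3]=3 (border 'aaa')
j=4 s[j]='b': k: 3→2→1→0; π[4]=0 (border '')
j=5 s[j]='a': π[5]=1 (border 'a')
j=6 s[j]='b': k: 1→0; π[6]=0 (border '')
j=7 s[j]='b': π[7]=0 (border '')
j=8 s[j]='a': π[8]=1 (border 'a')
j=9 s[j]='a': π[9]=2 (border 'aa')
j=10 s[j]='b': k: 2→1→0; π[10]=0 (border '')
j=11 s[j]='b': π[11]=0 (border '')
j=12 s[j]='a': π[12]=1 (border 'a')
j=13 s[j]='a': π[13]=2 (border 'aa')
j=14 s[j]='a': π[14]=3 (border 'aaa')
j=15 s[j]='a': π[15]=4 (border 'aaaa')
j=16 s[j]='b': π[16]=5 (border 'aaaab')
j=17 s[j]='b': k: 5→0; π[17]=0 (border '')
j=18 s[j]='b': π[18]=0 (border '')
j=19 s[j]='a': π[19]=1 (border 'a')
j=20 s[j]='b': k: 1→0; π[20]=0 (border '')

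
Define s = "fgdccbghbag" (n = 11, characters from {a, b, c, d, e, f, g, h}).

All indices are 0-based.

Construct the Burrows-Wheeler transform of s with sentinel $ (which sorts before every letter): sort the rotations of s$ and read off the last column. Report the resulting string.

gbhccdg$afbg

rank  rotation      last
    0  $fgdccbghbag  g
    1  ag$fgdccbghb  b
    2  bag$fgdccbgh  h
    3  bghbag$fgdcc  c
    4  cbghbag$fgdc  c
    5  ccbghbag$fgd  d
    6  dccbghbag$fg  g
    7  fgdccbghbag$  $
    8  g$fgdccbghba  a
    9  gdccbghbag$f  f
   10  ghbag$fgdccb  b
   11  hbag$fgdccbg  g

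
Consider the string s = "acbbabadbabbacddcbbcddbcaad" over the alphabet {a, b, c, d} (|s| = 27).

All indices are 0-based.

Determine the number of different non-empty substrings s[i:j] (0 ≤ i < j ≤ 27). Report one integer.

338

rank→(start, suffix):
  0 → (24, 'aad')
  1 → (4, 'abadbabbacddcbbcddbcaad')
  2 → (9, 'abbacddcbbcddbcaad')
  3 → (0, 'acbbabadbabbacddcbbcddbcaad')
  4 → (12, 'acddcbbcddbcaad')
  5 → (25, 'ad')
  6 → (6, 'adbabbacddcbbcddbcaad')
  7 → (3, 'babadbabbacddcbbcddbcaad')
  8 → (8, 'babbacddcbbcddbcaad')
  9 → (11, 'bacddcbbcddbcaad')
  10 → (5, 'badbabbacddcbbcddbcaad')
  11 → (2, 'bbabadbabbacddcbbcddbcaad')
  12 → (10, 'bbacddcbbcddbcaad')
  13 → (17, 'bbcddbcaad')
  14 → (22, 'bcaad')
  15 → (18, 'bcddbcaad')
  16 → (23, 'caad')
  17 → (1, 'cbbabadbabbacddcbbcddbcaad')
  18 → (16, 'cbbcddbcaad')
  19 → (19, 'cddbcaad')
  20 → (13, 'cddcbbcddbcaad')
  21 → (26, 'd')
  22 → (7, 'dbabbacddcbbcddbcaad')
  23 → (21, 'dbcaad')
  24 → (15, 'dcbbcddbcaad')
  25 → (20, 'ddbcaad')
  26 → (14, 'ddcbbcddbcaad')

SA = [24, 4, 9, 0, 12, 25, 6, 3, 8, 11, 5, 2, 10, 17, 22, 18, 23, 1, 16, 19, 13, 26, 7, 21, 15, 20, 14]
rank  pair      lcp
   1  s[24:],s[4:]  1  'a'
   2  s[4:],s[9:]  2  'ab'
   3  s[9:],s[0:]  1  'a'
   4  s[0:],s[12:]  2  'ac'
   5  s[12:],s[25:]  1  'a'
   6  s[25:],s[6:]  2  'ad'
   7  s[6:],s[3:]  0  ''
   8  s[3:],s[8:]  3  'bab'
   9  s[8:],s[11:]  2  'ba'
  10  s[11:],s[5:]  2  'ba'
  11  s[5:],s[2:]  1  'b'
  12  s[2:],s[10:]  3  'bba'
  13  s[10:],s[17:]  2  'bb'
  14  s[17:],s[22:]  1  'b'
  15  s[22:],s[18:]  2  'bc'
  16  s[18:],s[23:]  0  ''
  17  s[23:],s[1:]  1  'c'
  18  s[1:],s[16:]  3  'cbb'
  19  s[16:],s[19:]  1  'c'
  20  s[19:],s[13:]  3  'cdd'
  21  s[13:],s[26:]  0  ''
  22  s[26:],s[7:]  1  'd'
  23  s[7:],s[21:]  2  'db'
  24  s[21:],s[15:]  1  'd'
  25  s[15:],s[20:]  1  'd'
  26  s[20:],s[14:]  2  'dd'

n(n+1)/2 = 27·28/2 = 378
Σ LCP = 0 + 1 + 2 + 1 + 2 + 1 + 2 + 0 + 3 + 2 + 2 + 1 + 3 + 2 + 1 + 2 + 0 + 1 + 3 + 1 + 3 + 0 + 1 + 2 + 1 + 1 + 2 = 40
distinct = 378 − 40 = 338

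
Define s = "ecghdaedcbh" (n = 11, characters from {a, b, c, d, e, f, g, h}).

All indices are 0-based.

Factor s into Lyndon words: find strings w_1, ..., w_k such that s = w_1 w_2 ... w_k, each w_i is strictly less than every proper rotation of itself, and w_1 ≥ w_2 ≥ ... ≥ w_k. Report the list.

emit factor 1: 'e' (i=0, period=1)
emit factor 2: 'cghd' (i=1, period=4)
emit factor 3: 'aedcbh' (i=5, period=6)

["e", "cghd", "aedcbh"]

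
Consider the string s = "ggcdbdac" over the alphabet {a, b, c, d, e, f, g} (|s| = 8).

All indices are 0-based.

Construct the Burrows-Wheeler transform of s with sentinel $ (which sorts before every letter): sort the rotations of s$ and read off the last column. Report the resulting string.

rank  rotation   last
    0  $ggcdbdac  c
    1  ac$ggcdbd  d
    2  bdac$ggcd  d
    3  c$ggcdbda  a
    4  cdbdac$gg  g
    5  dac$ggcdb  b
    6  dbdac$ggc  c
    7  gcdbdac$g  g
    8  ggcdbdac$  $

cddagbcg$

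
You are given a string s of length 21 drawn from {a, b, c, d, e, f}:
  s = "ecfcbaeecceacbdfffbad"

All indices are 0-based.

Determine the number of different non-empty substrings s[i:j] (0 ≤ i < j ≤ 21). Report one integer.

212

rank→(start, suffix):
  0 → (11, 'acbdfffbad')
  1 → (19, 'ad')
  2 → (5, 'aeecceacbdfffbad')
  3 → (18, 'bad')
  4 → (4, 'baeecceacbdfffbad')
  5 → (13, 'bdfffbad')
  6 → (3, 'cbaeecceacbdfffbad')
  7 → (12, 'cbdfffbad')
  8 → (8, 'cceacbdfffbad')
  9 → (9, 'ceacbdfffbad')
  10 → (1, 'cfcbaeecceacbdfffbad')
  11 → (20, 'd')
  12 → (14, 'dfffbad')
  13 → (10, 'eacbdfffbad')
  14 → (7, 'ecceacbdfffbad')
  15 → (0, 'ecfcbaeecceacbdfffbad')
  16 → (6, 'eecceacbdfffbad')
  17 → (17, 'fbad')
  18 → (2, 'fcbaeecceacbdfffbad')
  19 → (16, 'ffbad')
  20 → (15, 'fffbad')

SA = [11, 19, 5, 18, 4, 13, 3, 12, 8, 9, 1, 20, 14, 10, 7, 0, 6, 17, 2, 16, 15]
rank  pair      lcp
   1  s[11:],s[19:]  1  'a'
   2  s[19:],s[5:]  1  'a'
   3  s[5:],s[18:]  0  ''
   4  s[18:],s[4:]  2  'ba'
   5  s[4:],s[13:]  1  'b'
   6  s[13:],s[3:]  0  ''
   7  s[3:],s[12:]  2  'cb'
   8  s[12:],s[8:]  1  'c'
   9  s[8:],s[9:]  1  'c'
  10  s[9:],s[1:]  1  'c'
  11  s[1:],s[20:]  0  ''
  12  s[20:],s[14:]  1  'd'
  13  s[14:],s[10:]  0  ''
  14  s[10:],s[7:]  1  'e'
  15  s[7:],s[0:]  2  'ec'
  16  s[0:],s[6:]  1  'e'
  17  s[6:],s[17:]  0  ''
  18  s[17:],s[2:]  1  'f'
  19  s[2:],s[16:]  1  'f'
  20  s[16:],s[15:]  2  'ff'

n(n+1)/2 = 21·22/2 = 231
Σ LCP = 0 + 1 + 1 + 0 + 2 + 1 + 0 + 2 + 1 + 1 + 1 + 0 + 1 + 0 + 1 + 2 + 1 + 0 + 1 + 1 + 2 = 19
distinct = 231 − 19 = 212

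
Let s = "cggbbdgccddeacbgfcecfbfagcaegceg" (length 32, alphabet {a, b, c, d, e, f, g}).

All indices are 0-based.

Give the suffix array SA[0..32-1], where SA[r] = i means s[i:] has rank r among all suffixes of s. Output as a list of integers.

[12, 26, 23, 3, 4, 21, 14, 25, 13, 7, 8, 17, 29, 19, 0, 9, 10, 5, 11, 18, 30, 27, 22, 20, 16, 31, 2, 24, 6, 28, 15, 1]

rank | idx | suffix
   0 |  12 | acbgfcecfbfagcaegceg
   1 |  26 | aegceg
   2 |  23 | agcaegceg
   3 |   3 | bbdgccddeacbgfcecfbfagcaegceg
   4 |   4 | bdgccddeacbgfcecfbfagcaegceg
   5 |  21 | bfagcaegceg
   6 |  14 | bgfcecfbfagcaegceg
   7 |  25 | caegceg
   8 |  13 | cbgfcecfbfagcaegceg
   9 |   7 | ccddeacbgfcecfbfagcaegceg
  10 |   8 | cddeacbgfcecfbfagcaegceg
  11 |  17 | cecfbfagcaegceg
  12 |  29 | ceg
  13 |  19 | cfbfagcaegceg
  14 |   0 | cggbbdgccddeacbgfcecfbfagcaegceg
  15 |   9 | ddeacbgfcecfbfagcaegceg
  16 |  10 | deacbgfcecfbfagcaegceg
  17 |   5 | dgccddeacbgfcecfbfagcaegceg
  18 |  11 | eacbgfcecfbfagcaegceg
  19 |  18 | ecfbfagcaegceg
  20 |  30 | eg
  21 |  27 | egceg
  22 |  22 | fagcaegceg
  23 |  20 | fbfagcaegceg
  24 |  16 | fcecfbfagcaegceg
  25 |  31 | g
  26 |   2 | gbbdgccddeacbgfcecfbfagcaegceg
  27 |  24 | gcaegceg
  28 |   6 | gccddeacbgfcecfbfagcaegceg
  29 |  28 | gceg
  30 |  15 | gfcecfbfagcaegceg
  31 |   1 | ggbbdgccddeacbgfcecfbfagcaegceg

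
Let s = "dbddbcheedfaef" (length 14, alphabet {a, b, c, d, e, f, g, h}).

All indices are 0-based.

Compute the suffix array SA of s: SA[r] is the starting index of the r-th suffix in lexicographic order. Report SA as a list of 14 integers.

rank→(start, suffix):
  0 → (11, 'aef')
  1 → (4, 'bcheedfaef')
  2 → (1, 'bddbcheedfaef')
  3 → (5, 'cheedfaef')
  4 → (3, 'dbcheedfaef')
  5 → (0, 'dbddbcheedfaef')
  6 → (2, 'ddbcheedfaef')
  7 → (9, 'dfaef')
  8 → (8, 'edfaef')
  9 → (7, 'eedfaef')
  10 → (12, 'ef')
  11 → (13, 'f')
  12 → (10, 'faef')
  13 → (6, 'heedfaef')

[11, 4, 1, 5, 3, 0, 2, 9, 8, 7, 12, 13, 10, 6]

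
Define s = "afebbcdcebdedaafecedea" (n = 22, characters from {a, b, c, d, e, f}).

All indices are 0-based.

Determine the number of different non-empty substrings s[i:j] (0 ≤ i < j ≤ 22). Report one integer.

sorted suffixes:
  #0 SA[0]=21  'a'
  #1 SA[1]=13  'aafecedea'
  #2 SA[2]=0  'afebbcdcebdedaafecedea'
  #3 SA[3]=14  'afecedea'
  #4 SA[4]=3  'bbcdcebdedaafecedea'
  #5 SA[5]=4  'bcdcebdedaafecedea'
  #6 SA[6]=9  'bdedaafecedea'
  #7 SA[7]=5  'cdcebdedaafecedea'
  #8 SA[8]=7  'cebdedaafecedea'
  #9 SA[9]=17  'cedea'
  #10 SA[10]=12  'daafecedea'
  #11 SA[11]=6  'dcebdedaafecedea'
  #12 SA[12]=19  'dea'
  #13 SA[13]=10  'dedaafecedea'
  #14 SA[14]=20  'ea'
  #15 SA[15]=2  'ebbcdcebdedaafecedea'
  #16 SA[16]=8  'ebdedaafecedea'
  #17 SA[17]=16  'ecedea'
  #18 SA[18]=11  'edaafecedea'
  #19 SA[19]=18  'edea'
  #20 SA[20]=1  'febbcdcebdedaafecedea'
  #21 SA[21]=15  'fecedea'

SA = [21, 13, 0, 14, 3, 4, 9, 5, 7, 17, 12, 6, 19, 10, 20, 2, 8, 16, 11, 18, 1, 15]
i: (SA[i-1],SA[i]) lcp shared
  1: (21,13) 1 'a'
  2: (13,0) 1 'a'
  3: (0,14) 3 'afe'
  4: (14,3) 0 ''
  5: (3,4) 1 'b'
  6: (4,9) 1 'b'
  7: (9,5) 0 ''
  8: (5,7) 1 'c'
  9: (7,17) 2 'ce'
  10: (17,12) 0 ''
  11: (12,6) 1 'd'
  12: (6,19) 1 'd'
  13: (19,10) 2 'de'
  14: (10,20) 0 ''
  15: (20,2) 1 'e'
  16: (2,8) 2 'eb'
  17: (8,16) 1 'e'
  18: (16,11) 1 'e'
  19: (11,18) 2 'ed'
  20: (18,1) 0 ''
  21: (1,15) 2 'fe'

n(n+1)/2 = 22·23/2 = 253
Σ LCP = 0 + 1 + 1 + 3 + 0 + 1 + 1 + 0 + 1 + 2 + 0 + 1 + 1 + 2 + 0 + 1 + 2 + 1 + 1 + 2 + 0 + 2 = 23
distinct = 253 − 23 = 230

230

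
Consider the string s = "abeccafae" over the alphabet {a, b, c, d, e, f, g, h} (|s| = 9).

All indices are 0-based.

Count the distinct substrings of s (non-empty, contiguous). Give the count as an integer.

41

rank | idx | suffix
   0 |   0 | abeccafae
   1 |   7 | ae
   2 |   5 | afae
   3 |   1 | beccafae
   4 |   4 | cafae
   5 |   3 | ccafae
   6 |   8 | e
   7 |   2 | eccafae
   8 |   6 | fae

SA = [0, 7, 5, 1, 4, 3, 8, 2, 6]
rank  pair      lcp
   1  s[0:],s[7:]  1  'a'
   2  s[7:],s[5:]  1  'a'
   3  s[5:],s[1:]  0  ''
   4  s[1:],s[4:]  0  ''
   5  s[4:],s[3:]  1  'c'
   6  s[3:],s[8:]  0  ''
   7  s[8:],s[2:]  1  'e'
   8  s[2:],s[6:]  0  ''

n(n+1)/2 = 9·10/2 = 45
Σ LCP = 0 + 1 + 1 + 0 + 0 + 1 + 0 + 1 + 0 = 4
distinct = 45 − 4 = 41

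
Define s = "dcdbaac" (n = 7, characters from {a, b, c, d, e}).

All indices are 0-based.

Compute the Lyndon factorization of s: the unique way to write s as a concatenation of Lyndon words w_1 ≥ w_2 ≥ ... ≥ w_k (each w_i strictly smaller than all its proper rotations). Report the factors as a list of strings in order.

emit factor 1: 'd' (i=0, period=1)
emit factor 2: 'cd' (i=1, period=2)
emit factor 3: 'b' (i=3, period=1)
emit factor 4: 'aac' (i=4, period=3)

["d", "cd", "b", "aac"]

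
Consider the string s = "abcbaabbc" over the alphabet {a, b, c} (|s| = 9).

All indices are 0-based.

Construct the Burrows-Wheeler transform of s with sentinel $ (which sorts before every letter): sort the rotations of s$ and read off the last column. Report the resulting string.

rank  rotation    last
    0  $abcbaabbc  c
    1  aabbc$abcb  b
    2  abbc$abcba  a
    3  abcbaabbc$  $
    4  baabbc$abc  c
    5  bbc$abcbaa  a
    6  bc$abcbaab  b
    7  bcbaabbc$a  a
    8  c$abcbaabb  b
    9  cbaabbc$ab  b

cba$cababb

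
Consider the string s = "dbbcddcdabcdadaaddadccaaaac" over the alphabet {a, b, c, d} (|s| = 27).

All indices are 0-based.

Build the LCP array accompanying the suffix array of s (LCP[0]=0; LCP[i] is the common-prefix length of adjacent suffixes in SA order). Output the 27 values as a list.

rank→(start, suffix):
  0 → (22, 'aaaac')
  1 → (23, 'aaac')
  2 → (24, 'aac')
  3 → (14, 'aaddadccaaaac')
  4 → (8, 'abcdadaaddadccaaaac')
  5 → (25, 'ac')
  6 → (12, 'adaaddadccaaaac')
  7 → (18, 'adccaaaac')
  8 → (15, 'addadccaaaac')
  9 → (1, 'bbcddcdabcdadaaddadccaaaac')
  10 → (9, 'bcdadaaddadccaaaac')
  11 → (2, 'bcddcdabcdadaaddadccaaaac')
  12 → (26, 'c')
  13 → (21, 'caaaac')
  14 → (20, 'ccaaaac')
  15 → (6, 'cdabcdadaaddadccaaaac')
  16 → (10, 'cdadaaddadccaaaac')
  17 → (3, 'cddcdabcdadaaddadccaaaac')
  18 → (13, 'daaddadccaaaac')
  19 → (7, 'dabcdadaaddadccaaaac')
  20 → (11, 'dadaaddadccaaaac')
  21 → (17, 'dadccaaaac')
  22 → (0, 'dbbcddcdabcdadaaddadccaaaac')
  23 → (19, 'dccaaaac')
  24 → (5, 'dcdabcdadaaddadccaaaac')
  25 → (16, 'ddadccaaaac')
  26 → (4, 'ddcdabcdadaaddadccaaaac')

SA = [22, 23, 24, 14, 8, 25, 12, 18, 15, 1, 9, 2, 26, 21, 20, 6, 10, 3, 13, 7, 11, 17, 0, 19, 5, 16, 4]
[i] adj suffixes → lcp
  [1] 22/23 → 3 ('aaa')
  [2] 23/24 → 2 ('aa')
  [3] 24/14 → 2 ('aa')
  [4] 14/8 → 1 ('a')
  [5] 8/25 → 1 ('a')
  [6] 25/12 → 1 ('a')
  [7] 12/18 → 2 ('ad')
  [8] 18/15 → 2 ('ad')
  [9] 15/1 → 0 ('')
  [10] 1/9 → 1 ('b')
  [11] 9/2 → 3 ('bcd')
  [12] 2/26 → 0 ('')
  [13] 26/21 → 1 ('c')
  [14] 21/20 → 1 ('c')
  [15] 20/6 → 1 ('c')
  [16] 6/10 → 3 ('cda')
  [17] 10/3 → 2 ('cd')
  [18] 3/13 → 0 ('')
  [19] 13/7 → 2 ('da')
  [20] 7/11 → 2 ('da')
  [21] 11/17 → 3 ('dad')
  [22] 17/0 → 1 ('d')
  [23] 0/19 → 1 ('d')
  [24] 19/5 → 2 ('dc')
  [25] 5/16 → 1 ('d')
  [26] 16/4 → 2 ('dd')

[0, 3, 2, 2, 1, 1, 1, 2, 2, 0, 1, 3, 0, 1, 1, 1, 3, 2, 0, 2, 2, 3, 1, 1, 2, 1, 2]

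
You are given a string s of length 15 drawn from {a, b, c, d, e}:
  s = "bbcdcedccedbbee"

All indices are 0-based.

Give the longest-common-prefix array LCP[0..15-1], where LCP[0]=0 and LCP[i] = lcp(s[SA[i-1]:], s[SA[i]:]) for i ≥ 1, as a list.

sorted suffixes:
  #0 SA[0]=0  'bbcdcedccedbbee'
  #1 SA[1]=11  'bbee'
  #2 SA[2]=1  'bcdcedccedbbee'
  #3 SA[3]=12  'bee'
  #4 SA[4]=7  'ccedbbee'
  #5 SA[5]=2  'cdcedccedbbee'
  #6 SA[6]=8  'cedbbee'
  #7 SA[7]=4  'cedccedbbee'
  #8 SA[8]=10  'dbbee'
  #9 SA[9]=6  'dccedbbee'
  #10 SA[10]=3  'dcedccedbbee'
  #11 SA[11]=14  'e'
  #12 SA[12]=9  'edbbee'
  #13 SA[13]=5  'edccedbbee'
  #14 SA[14]=13  'ee'

SA = [0, 11, 1, 12, 7, 2, 8, 4, 10, 6, 3, 14, 9, 5, 13]
i: (SA[i-1],SA[i]) lcp shared
  1: (0,11) 2 'bb'
  2: (11,1) 1 'b'
  3: (1,12) 1 'b'
  4: (12,7) 0 ''
  5: (7,2) 1 'c'
  6: (2,8) 1 'c'
  7: (8,4) 3 'ced'
  8: (4,10) 0 ''
  9: (10,6) 1 'd'
  10: (6,3) 2 'dc'
  11: (3,14) 0 ''
  12: (14,9) 1 'e'
  13: (9,5) 2 'ed'
  14: (5,13) 1 'e'

[0, 2, 1, 1, 0, 1, 1, 3, 0, 1, 2, 0, 1, 2, 1]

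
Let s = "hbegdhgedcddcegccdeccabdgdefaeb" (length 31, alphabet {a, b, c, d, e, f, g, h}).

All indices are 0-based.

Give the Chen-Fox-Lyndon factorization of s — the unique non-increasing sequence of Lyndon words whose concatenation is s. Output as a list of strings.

["h", "begdhgedcddcegccdecc", "abdgdefaeb"]

emit factor 1: 'h' (i=0, period=1)
emit factor 2: 'begdhgedcddcegccdecc' (i=1, period=20)
emit factor 3: 'abdgdefaeb' (i=21, period=10)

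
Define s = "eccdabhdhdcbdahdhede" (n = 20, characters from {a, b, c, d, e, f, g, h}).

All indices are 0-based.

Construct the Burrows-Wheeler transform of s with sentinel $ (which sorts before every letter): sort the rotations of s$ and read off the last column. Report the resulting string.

eddcadeccbhehhd$hdbad

rank  rotation               last
    0  $eccdabhdhdcbdahdhede  e
    1  abhdhdcbdahdhede$eccd  d
    2  ahdhede$eccdabhdhdcbd  d
    3  bdahdhede$eccdabhdhdc  c
    4  bhdhdcbdahdhede$eccda  a
    5  cbdahdhede$eccdabhdhd  d
    6  ccdabhdhdcbdahdhede$e  e
    7  cdabhdhdcbdahdhede$ec  c
    8  dabhdhdcbdahdhede$ecc  c
    9  dahdhede$eccdabhdhdcb  b
   10  dcbdahdhede$eccdabhdh  h
   11  de$eccdabhdhdcbdahdhe  e
   12  dhdcbdahdhede$eccdabh  h
   13  dhede$eccdabhdhdcbdah  h
   14  e$eccdabhdhdcbdahdhed  d
   15  eccdabhdhdcbdahdhede$  $
   16  ede$eccdabhdhdcbdahdh  h
   17  hdcbdahdhede$eccdabhd  d
   18  hdhdcbdahdhede$eccdab  b
   19  hdhede$eccdabhdhdcbda  a
   20  hede$eccdabhdhdcbdahd  d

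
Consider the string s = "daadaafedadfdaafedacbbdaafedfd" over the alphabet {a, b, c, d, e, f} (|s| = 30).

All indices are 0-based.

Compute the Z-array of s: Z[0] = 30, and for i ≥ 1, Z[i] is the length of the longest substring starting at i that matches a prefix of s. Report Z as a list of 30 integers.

[30, 0, 0, 3, 0, 0, 0, 0, 2, 0, 1, 0, 3, 0, 0, 0, 0, 2, 0, 0, 0, 0, 3, 0, 0, 0, 0, 1, 0, 1]

Z[0]=30
i=1: i≥r, start 0; Z[1]=0
i=2: i≥r, start 0; Z[2]=0
i=3: i≥r, start 0; Z[3]=3 grow→box=[3,6)
i=4: min(r-i=2, Z[1]=0)=0; Z[4]=0
i=5: min(r-i=1, Z[2]=0)=0; Z[5]=0
i=6: i≥r, start 0; Z[6]=0
i=7: i≥r, start 0; Z[7]=0
i=8: i≥r, start 0; Z[8]=2 grow→box=[8,10)
i=9: min(r-i=1, Z[1]=0)=0; Z[9]=0
i=10: i≥r, start 0; Z[10]=1 grow→box=[10,11)
i=11: i≥r, start 0; Z[11]=0
i=12: i≥r, start 0; Z[12]=3 grow→box=[12,15)
i=13: min(r-i=2, Z[1]=0)=0; Z[13]=0
i=14: min(r-i=1, Z[2]=0)=0; Z[14]=0
i=15: i≥r, start 0; Z[15]=0
i=16: i≥r, start 0; Z[16]=0
i=17: i≥r, start 0; Z[17]=2 grow→box=[17,19)
i=18: min(r-i=1, Z[1]=0)=0; Z[18]=0
i=19: i≥r, start 0; Z[19]=0
i=20: i≥r, start 0; Z[20]=0
i=21: i≥r, start 0; Z[21]=0
i=22: i≥r, start 0; Z[22]=3 grow→box=[22,25)
i=23: min(r-i=2, Z[1]=0)=0; Z[23]=0
i=24: min(r-i=1, Z[2]=0)=0; Z[24]=0
i=25: i≥r, start 0; Z[25]=0
i=26: i≥r, start 0; Z[26]=0
i=27: i≥r, start 0; Z[27]=1 grow→box=[27,28)
i=28: i≥r, start 0; Z[28]=0
i=29: i≥r, start 0; Z[29]=1 grow→box=[29,30)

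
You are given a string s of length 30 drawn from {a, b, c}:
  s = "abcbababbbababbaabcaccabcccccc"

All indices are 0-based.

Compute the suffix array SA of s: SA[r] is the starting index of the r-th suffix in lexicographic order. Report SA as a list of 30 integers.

sorted suffixes:
  #0 SA[0]=15  'aabcaccabcccccc'
  #1 SA[1]=10  'ababbaabcaccabcccccc'
  #2 SA[2]=4  'ababbbababbaabcaccabcccccc'
  #3 SA[3]=12  'abbaabcaccabcccccc'
  #4 SA[4]=6  'abbbababbaabcaccabcccccc'
  #5 SA[5]=16  'abcaccabcccccc'
  #6 SA[6]=0  'abcbababbbababbaabcaccabcccccc'
  #7 SA[7]=22  'abcccccc'
  #8 SA[8]=19  'accabcccccc'
  #9 SA[9]=14  'baabcaccabcccccc'
  #10 SA[10]=9  'bababbaabcaccabcccccc'
  #11 SA[11]=3  'bababbbababbaabcaccabcccccc'
  #12 SA[12]=11  'babbaabcaccabcccccc'
  #13 SA[13]=5  'babbbababbaabcaccabcccccc'
  #14 SA[14]=13  'bbaabcaccabcccccc'
  #15 SA[15]=8  'bbababbaabcaccabcccccc'
  #16 SA[16]=7  'bbbababbaabcaccabcccccc'
  #17 SA[17]=17  'bcaccabcccccc'
  #18 SA[18]=1  'bcbababbbababbaabcaccabcccccc'
  #19 SA[19]=23  'bcccccc'
  #20 SA[20]=29  'c'
  #21 SA[21]=21  'cabcccccc'
  #22 SA[22]=18  'caccabcccccc'
  #23 SA[23]=2  'cbababbbababbaabcaccabcccccc'
  #24 SA[24]=28  'cc'
  #25 SA[25]=20  'ccabcccccc'
  #26 SA[26]=27  'ccc'
  #27 SA[27]=26  'cccc'
  #28 SA[28]=25  'ccccc'
  #29 SA[29]=24  'cccccc'

[15, 10, 4, 12, 6, 16, 0, 22, 19, 14, 9, 3, 11, 5, 13, 8, 7, 17, 1, 23, 29, 21, 18, 2, 28, 20, 27, 26, 25, 24]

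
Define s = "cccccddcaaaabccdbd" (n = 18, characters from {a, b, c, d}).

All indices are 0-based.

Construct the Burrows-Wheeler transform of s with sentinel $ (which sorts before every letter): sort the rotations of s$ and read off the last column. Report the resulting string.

dcaaaadd$ccbcccbcdc

rank  rotation             last
    0  $cccccddcaaaabccdbd  d
    1  aaaabccdbd$cccccddc  c
    2  aaabccdbd$cccccddca  a
    3  aabccdbd$cccccddcaa  a
    4  abccdbd$cccccddcaaa  a
    5  bccdbd$cccccddcaaaa  a
    6  bd$cccccddcaaaabccd  d
    7  caaaabccdbd$cccccdd  d
    8  cccccddcaaaabccdbd$  $
    9  ccccddcaaaabccdbd$c  c
   10  cccddcaaaabccdbd$cc  c
   11  ccdbd$cccccddcaaaab  b
   12  ccddcaaaabccdbd$ccc  c
   13  cdbd$cccccddcaaaabc  c
   14  cddcaaaabccdbd$cccc  c
   15  d$cccccddcaaaabccdb  b
   16  dbd$cccccddcaaaabcc  c
   17  dcaaaabccdbd$cccccd  d
   18  ddcaaaabccdbd$ccccc  c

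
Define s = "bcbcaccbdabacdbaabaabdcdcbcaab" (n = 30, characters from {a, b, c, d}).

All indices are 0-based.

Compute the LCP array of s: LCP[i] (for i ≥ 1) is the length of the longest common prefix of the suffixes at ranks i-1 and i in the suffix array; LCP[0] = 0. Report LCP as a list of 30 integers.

[0, 3, 3, 1, 2, 3, 2, 1, 2, 0, 1, 4, 2, 1, 3, 2, 1, 2, 0, 2, 1, 4, 2, 1, 1, 2, 0, 1, 1, 2]

rank→(start, suffix):
  0 → (27, 'aab')
  1 → (15, 'aabaabdcdcbcaab')
  2 → (18, 'aabdcdcbcaab')
  3 → (28, 'ab')
  4 → (16, 'abaabdcdcbcaab')
  5 → (9, 'abacdbaabaabdcdcbcaab')
  6 → (19, 'abdcdcbcaab')
  7 → (4, 'accbdabacdbaabaabdcdcbcaab')
  8 → (11, 'acdbaabaabdcdcbcaab')
  9 → (29, 'b')
  10 → (14, 'baabaabdcdcbcaab')
  11 → (17, 'baabdcdcbcaab')
  12 → (10, 'bacdbaabaabdcdcbcaab')
  13 → (25, 'bcaab')
  14 → (2, 'bcaccbdabacdbaabaabdcdcbcaab')
  15 → (0, 'bcbcaccbdabacdbaabaabdcdcbcaab')
  16 → (7, 'bdabacdbaabaabdcdcbcaab')
  17 → (20, 'bdcdcbcaab')
  18 → (26, 'caab')
  19 → (3, 'caccbdabacdbaabaabdcdcbcaab')
  20 → (24, 'cbcaab')
  21 → (1, 'cbcaccbdabacdbaabaabdcdcbcaab')
  22 → (6, 'cbdabacdbaabaabdcdcbcaab')
  23 → (5, 'ccbdabacdbaabaabdcdcbcaab')
  24 → (12, 'cdbaabaabdcdcbcaab')
  25 → (22, 'cdcbcaab')
  26 → (8, 'dabacdbaabaabdcdcbcaab')
  27 → (13, 'dbaabaabdcdcbcaab')
  28 → (23, 'dcbcaab')
  29 → (21, 'dcdcbcaab')

SA = [27, 15, 18, 28, 16, 9, 19, 4, 11, 29, 14, 17, 10, 25, 2, 0, 7, 20, 26, 3, 24, 1, 6, 5, 12, 22, 8, 13, 23, 21]
rank  pair      lcp
   1  s[27:],s[15:]  3  'aab'
   2  s[15:],s[18:]  3  'aab'
   3  s[18:],s[28:]  1  'a'
   4  s[28:],s[16:]  2  'ab'
   5  s[16:],s[9:]  3  'aba'
   6  s[9:],s[19:]  2  'ab'
   7  s[19:],s[4:]  1  'a'
   8  s[4:],s[11:]  2  'ac'
   9  s[11:],s[29:]  0  ''
  10  s[29:],s[14:]  1  'b'
  11  s[14:],s[17:]  4  'baab'
  12  s[17:],s[10:]  2  'ba'
  13  s[10:],s[25:]  1  'b'
  14  s[25:],s[2:]  3  'bca'
  15  s[2:],s[0:]  2  'bc'
  16  s[0:],s[7:]  1  'b'
  17  s[7:],s[20:]  2  'bd'
  18  s[20:],s[26:]  0  ''
  19  s[26:],s[3:]  2  'ca'
  20  s[3:],s[24:]  1  'c'
  21  s[24:],s[1:]  4  'cbca'
  22  s[1:],s[6:]  2  'cb'
  23  s[6:],s[5:]  1  'c'
  24  s[5:],s[12:]  1  'c'
  25  s[12:],s[22:]  2  'cd'
  26  s[22:],s[8:]  0  ''
  27  s[8:],s[13:]  1  'd'
  28  s[13:],s[23:]  1  'd'
  29  s[23:],s[21:]  2  'dc'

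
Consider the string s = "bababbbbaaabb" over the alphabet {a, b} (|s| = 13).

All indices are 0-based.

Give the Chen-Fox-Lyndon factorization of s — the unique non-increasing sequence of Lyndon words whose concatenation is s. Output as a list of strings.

["b", "ababbbb", "aaabb"]

emit factor 1: 'b' (i=0, period=1)
emit factor 2: 'ababbbb' (i=1, period=7)
emit factor 3: 'aaabb' (i=8, period=5)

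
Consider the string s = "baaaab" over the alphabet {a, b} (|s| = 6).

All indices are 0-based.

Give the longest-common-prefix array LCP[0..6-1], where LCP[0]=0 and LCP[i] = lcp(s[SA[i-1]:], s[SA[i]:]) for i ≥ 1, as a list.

[0, 3, 2, 1, 0, 1]

rank→(start, suffix):
  0 → (1, 'aaaab')
  1 → (2, 'aaab')
  2 → (3, 'aab')
  3 → (4, 'ab')
  4 → (5, 'b')
  5 → (0, 'baaaab')

SA = [1, 2, 3, 4, 5, 0]
i: (SA[i-1],SA[i]) lcp shared
  1: (1,2) 3 'aaa'
  2: (2,3) 2 'aa'
  3: (3,4) 1 'a'
  4: (4,5) 0 ''
  5: (5,0) 1 'b'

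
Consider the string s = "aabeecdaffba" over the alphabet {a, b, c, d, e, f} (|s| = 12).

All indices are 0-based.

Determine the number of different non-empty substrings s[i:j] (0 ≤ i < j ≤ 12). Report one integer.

rank | idx | suffix
   0 |  11 | a
   1 |   0 | aabeecdaffba
   2 |   1 | abeecdaffba
   3 |   7 | affba
   4 |  10 | ba
   5 |   2 | beecdaffba
   6 |   5 | cdaffba
   7 |   6 | daffba
   8 |   4 | ecdaffba
   9 |   3 | eecdaffba
  10 |   9 | fba
  11 |   8 | ffba

SA = [11, 0, 1, 7, 10, 2, 5, 6, 4, 3, 9, 8]
i: (SA[i-1],SA[i]) lcp shared
  1: (11,0) 1 'a'
  2: (0,1) 1 'a'
  3: (1,7) 1 'a'
  4: (7,10) 0 ''
  5: (10,2) 1 'b'
  6: (2,5) 0 ''
  7: (5,6) 0 ''
  8: (6,4) 0 ''
  9: (4,3) 1 'e'
  10: (3,9) 0 ''
  11: (9,8) 1 'f'

n(n+1)/2 = 12·13/2 = 78
Σ LCP = 0 + 1 + 1 + 1 + 0 + 1 + 0 + 0 + 0 + 1 + 0 + 1 = 6
distinct = 78 − 6 = 72

72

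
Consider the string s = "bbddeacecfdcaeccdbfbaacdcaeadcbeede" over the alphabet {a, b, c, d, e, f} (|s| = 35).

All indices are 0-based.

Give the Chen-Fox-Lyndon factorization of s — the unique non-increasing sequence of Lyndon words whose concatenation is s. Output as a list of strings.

["bbdde", "acecfdcaeccdbfb", "aacdcaeadcbeede"]

emit factor 1: 'bbdde' (i=0, period=5)
emit factor 2: 'acecfdcaeccdbfb' (i=5, period=15)
emit factor 3: 'aacdcaeadcbeede' (i=20, period=15)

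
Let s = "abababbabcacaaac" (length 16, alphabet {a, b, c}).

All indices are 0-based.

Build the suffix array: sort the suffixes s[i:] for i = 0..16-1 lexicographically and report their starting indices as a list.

[12, 13, 0, 2, 4, 7, 14, 10, 1, 3, 6, 5, 8, 15, 11, 9]

rank | idx | suffix
   0 |  12 | aaac
   1 |  13 | aac
   2 |   0 | abababbabcacaaac
   3 |   2 | ababbabcacaaac
   4 |   4 | abbabcacaaac
   5 |   7 | abcacaaac
   6 |  14 | ac
   7 |  10 | acaaac
   8 |   1 | bababbabcacaaac
   9 |   3 | babbabcacaaac
  10 |   6 | babcacaaac
  11 |   5 | bbabcacaaac
  12 |   8 | bcacaaac
  13 |  15 | c
  14 |  11 | caaac
  15 |   9 | cacaaac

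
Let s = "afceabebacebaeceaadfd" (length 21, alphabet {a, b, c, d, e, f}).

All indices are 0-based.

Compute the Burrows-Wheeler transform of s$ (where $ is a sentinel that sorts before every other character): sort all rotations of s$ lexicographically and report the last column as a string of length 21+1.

rank  rotation                last
    0  $afceabebacebaeceaadfd  d
    1  aadfd$afceabebacebaece  e
    2  abebacebaeceaadfd$afce  e
    3  acebaeceaadfd$afceabeb  b
    4  adfd$afceabebacebaecea  a
    5  aeceaadfd$afceabebaceb  b
    6  afceabebacebaeceaadfd$  $
    7  bacebaeceaadfd$afceabe  e
    8  baeceaadfd$afceabebace  e
    9  bebacebaeceaadfd$afcea  a
   10  ceaadfd$afceabebacebae  e
   11  ceabebacebaeceaadfd$af  f
   12  cebaeceaadfd$afceabeba  a
   13  d$afceabebacebaeceaadf  f
   14  dfd$afceabebacebaeceaa  a
   15  eaadfd$afceabebacebaec  c
   16  eabebacebaeceaadfd$afc  c
   17  ebacebaeceaadfd$afceab  b
   18  ebaeceaadfd$afceabebac  c
   19  eceaadfd$afceabebaceba  a
   20  fceabebacebaeceaadfd$a  a
   21  fd$afceabebacebaeceaad  d

deebab$eeaefafaccbcaad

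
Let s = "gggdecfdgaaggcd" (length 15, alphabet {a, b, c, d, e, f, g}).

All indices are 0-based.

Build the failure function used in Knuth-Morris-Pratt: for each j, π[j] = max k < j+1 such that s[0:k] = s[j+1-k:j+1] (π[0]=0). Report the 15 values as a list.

[0, 1, 2, 0, 0, 0, 0, 0, 1, 0, 0, 1, 2, 0, 0]

π[0] = 0
j=1 s[j]='g': π[1]=1 (border 'g')
j=2 s[j]='g': π[2]=2 (border 'gg')
j=3 s[j]='d': k: 2→1→0; π[3]=0 (border '')
j=4 s[j]='e': π[4]=0 (border '')
j=5 s[j]='c': π[5]=0 (border '')
j=6 s[j]='f': π[6]=0 (border '')
j=7 s[j]='d': π[7]=0 (border '')
j=8 s[j]='g': π[8]=1 (border 'g')
j=9 s[j]='a': k: 1→0; π[9]=0 (border '')
j=10 s[j]='a': π[10]=0 (border '')
j=11 s[j]='g': π[11]=1 (border 'g')
j=12 s[j]='g': π[12]=2 (border 'gg')
j=13 s[j]='c': k: 2→1→0; π[13]=0 (border '')
j=14 s[j]='d': π[14]=0 (border '')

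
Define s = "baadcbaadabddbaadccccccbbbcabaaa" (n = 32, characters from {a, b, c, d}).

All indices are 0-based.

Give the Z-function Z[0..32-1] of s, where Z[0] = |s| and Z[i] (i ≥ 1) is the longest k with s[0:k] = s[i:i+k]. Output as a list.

Z[0]=32
i=1: outside box; Z[1]=0
i=2: outside box; Z[2]=0
i=3: outside box; Z[3]=0
i=4: outside box; Z[4]=0
i=5: outside box; Z[5]=4 extend→box=[5,9)
i=6: min(r-i=3, Z[1]=0)=0; Z[6]=0
i=7: min(r-i=2, Z[2]=0)=0; Z[7]=0
i=8: min(r-i=1, Z[3]=0)=0; Z[8]=0
i=9: outside box; Z[9]=0
i=10: outside box; Z[10]=1 extend→box=[10,11)
i=11: outside box; Z[11]=0
i=12: outside box; Z[12]=0
i=13: outside box; Z[13]=5 extend→box=[13,18)
i=14: min(r-i=4, Z[1]=0)=0; Z[14]=0
i=15: min(r-i=3, Z[2]=0)=0; Z[15]=0
i=16: min(r-i=2, Z[3]=0)=0; Z[16]=0
i=17: min(r-i=1, Z[4]=0)=0; Z[17]=0
i=18: outside box; Z[18]=0
i=19: outside box; Z[19]=0
i=20: outside box; Z[20]=0
i=21: outside box; Z[21]=0
i=22: outside box; Z[22]=0
i=23: outside box; Z[23]=1 extend→box=[23,24)
i=24: outside box; Z[24]=1 extend→box=[24,25)
i=25: outside box; Z[25]=1 extend→box=[25,26)
i=26: outside box; Z[26]=0
i=27: outside box; Z[27]=0
i=28: outside box; Z[28]=3 extend→box=[28,31)
i=29: min(r-i=2, Z[1]=0)=0; Z[29]=0
i=30: min(r-i=1, Z[2]=0)=0; Z[30]=0
i=31: outside box; Z[31]=0

[32, 0, 0, 0, 0, 4, 0, 0, 0, 0, 1, 0, 0, 5, 0, 0, 0, 0, 0, 0, 0, 0, 0, 1, 1, 1, 0, 0, 3, 0, 0, 0]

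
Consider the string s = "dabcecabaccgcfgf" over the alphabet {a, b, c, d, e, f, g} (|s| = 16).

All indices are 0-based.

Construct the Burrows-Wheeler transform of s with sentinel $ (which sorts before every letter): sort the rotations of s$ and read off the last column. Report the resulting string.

fcdbaaeabgc$cgccf

rank  rotation           last
    0  $dabcecabaccgcfgf  f
    1  abaccgcfgf$dabcec  c
    2  abcecabaccgcfgf$d  d
    3  accgcfgf$dabcecab  b
    4  baccgcfgf$dabceca  a
    5  bcecabaccgcfgf$da  a
    6  cabaccgcfgf$dabce  e
    7  ccgcfgf$dabcecaba  a
    8  cecabaccgcfgf$dab  b
    9  cfgf$dabcecabaccg  g
   10  cgcfgf$dabcecabac  c
   11  dabcecabaccgcfgf$  $
   12  ecabaccgcfgf$dabc  c
   13  f$dabcecabaccgcfg  g
   14  fgf$dabcecabaccgc  c
   15  gcfgf$dabcecabacc  c
   16  gf$dabcecabaccgcf  f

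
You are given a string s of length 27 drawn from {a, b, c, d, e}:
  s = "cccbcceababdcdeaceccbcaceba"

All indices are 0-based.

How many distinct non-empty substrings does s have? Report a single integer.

rank→(start, suffix):
  0 → (26, 'a')
  1 → (7, 'ababdcdeaceccbcaceba')
  2 → (9, 'abdcdeaceccbcaceba')
  3 → (22, 'aceba')
  4 → (15, 'aceccbcaceba')
  5 → (25, 'ba')
  6 → (8, 'babdcdeaceccbcaceba')
  7 → (20, 'bcaceba')
  8 → (3, 'bcceababdcdeaceccbcaceba')
  9 → (10, 'bdcdeaceccbcaceba')
  10 → (21, 'caceba')
  11 → (19, 'cbcaceba')
  12 → (2, 'cbcceababdcdeaceccbcaceba')
  13 → (18, 'ccbcaceba')
  14 → (1, 'ccbcceababdcdeaceccbcaceba')
  15 → (0, 'cccbcceababdcdeaceccbcaceba')
  16 → (4, 'cceababdcdeaceccbcaceba')
  17 → (12, 'cdeaceccbcaceba')
  18 → (5, 'ceababdcdeaceccbcaceba')
  19 → (23, 'ceba')
  20 → (16, 'ceccbcaceba')
  21 → (11, 'dcdeaceccbcaceba')
  22 → (13, 'deaceccbcaceba')
  23 → (6, 'eababdcdeaceccbcaceba')
  24 → (14, 'eaceccbcaceba')
  25 → (24, 'eba')
  26 → (17, 'eccbcaceba')

SA = [26, 7, 9, 22, 15, 25, 8, 20, 3, 10, 21, 19, 2, 18, 1, 0, 4, 12, 5, 23, 16, 11, 13, 6, 14, 24, 17]
i: (SA[i-1],SA[i]) lcp shared
  1: (26,7) 1 'a'
  2: (7,9) 2 'ab'
  3: (9,22) 1 'a'
  4: (22,15) 3 'ace'
  5: (15,25) 0 ''
  6: (25,8) 2 'ba'
  7: (8,20) 1 'b'
  8: (20,3) 2 'bc'
  9: (3,10) 1 'b'
  10: (10,21) 0 ''
  11: (21,19) 1 'c'
  12: (19,2) 3 'cbc'
  13: (2,18) 1 'c'
  14: (18,1) 4 'ccbc'
  15: (1,0) 2 'cc'
  16: (0,4) 2 'cc'
  17: (4,12) 1 'c'
  18: (12,5) 1 'c'
  19: (5,23) 2 'ce'
  20: (23,16) 2 'ce'
  21: (16,11) 0 ''
  22: (11,13) 1 'd'
  23: (13,6) 0 ''
  24: (6,14) 2 'ea'
  25: (14,24) 1 'e'
  26: (24,17) 1 'e'

n(n+1)/2 = 27·28/2 = 378
Σ LCP = 0 + 1 + 2 + 1 + 3 + 0 + 2 + 1 + 2 + 1 + 0 + 1 + 3 + 1 + 4 + 2 + 2 + 1 + 1 + 2 + 2 + 0 + 1 + 0 + 2 + 1 + 1 = 37
distinct = 378 − 37 = 341

341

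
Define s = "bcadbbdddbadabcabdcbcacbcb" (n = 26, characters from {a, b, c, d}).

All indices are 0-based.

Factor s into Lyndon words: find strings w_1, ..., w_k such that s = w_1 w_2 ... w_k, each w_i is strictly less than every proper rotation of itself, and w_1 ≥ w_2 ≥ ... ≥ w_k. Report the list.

emit factor 1: 'bc' (i=0, period=2)
emit factor 2: 'adbbdddb' (i=2, period=8)
emit factor 3: 'ad' (i=10, period=2)
emit factor 4: 'abcabdcbcacbcb' (i=12, period=14)

["bc", "adbbdddb", "ad", "abcabdcbcacbcb"]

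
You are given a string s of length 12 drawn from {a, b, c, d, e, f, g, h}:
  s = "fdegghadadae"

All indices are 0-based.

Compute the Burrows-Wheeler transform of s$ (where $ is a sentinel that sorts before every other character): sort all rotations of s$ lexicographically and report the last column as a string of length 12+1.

ehddaafad$egg

rank  rotation       last
    0  $fdegghadadae  e
    1  adadae$fdeggh  h
    2  adae$fdegghad  d
    3  ae$fdegghadad  d
    4  dadae$fdeggha  a
    5  dae$fdegghada  a
    6  degghadadae$f  f
    7  e$fdegghadada  a
    8  egghadadae$fd  d
    9  fdegghadadae$  $
   10  gghadadae$fde  e
   11  ghadadae$fdeg  g
   12  hadadae$fdegg  g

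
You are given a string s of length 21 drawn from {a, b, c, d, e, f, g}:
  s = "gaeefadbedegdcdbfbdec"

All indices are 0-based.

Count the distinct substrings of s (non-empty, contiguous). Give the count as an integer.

rank→(start, suffix):
  0 → (5, 'adbedegdcdbfbdec')
  1 → (1, 'aeefadbedegdcdbfbdec')
  2 → (17, 'bdec')
  3 → (7, 'bedegdcdbfbdec')
  4 → (15, 'bfbdec')
  5 → (20, 'c')
  6 → (13, 'cdbfbdec')
  7 → (6, 'dbedegdcdbfbdec')
  8 → (14, 'dbfbdec')
  9 → (12, 'dcdbfbdec')
  10 → (18, 'dec')
  11 → (9, 'degdcdbfbdec')
  12 → (19, 'ec')
  13 → (8, 'edegdcdbfbdec')
  14 → (2, 'eefadbedegdcdbfbdec')
  15 → (3, 'efadbedegdcdbfbdec')
  16 → (10, 'egdcdbfbdec')
  17 → (4, 'fadbedegdcdbfbdec')
  18 → (16, 'fbdec')
  19 → (0, 'gaeefadbedegdcdbfbdec')
  20 → (11, 'gdcdbfbdec')

SA = [5, 1, 17, 7, 15, 20, 13, 6, 14, 12, 18, 9, 19, 8, 2, 3, 10, 4, 16, 0, 11]
[i] adj suffixes → lcp
  [1] 5/1 → 1 ('a')
  [2] 1/17 → 0 ('')
  [3] 17/7 → 1 ('b')
  [4] 7/15 → 1 ('b')
  [5] 15/20 → 0 ('')
  [6] 20/13 → 1 ('c')
  [7] 13/6 → 0 ('')
  [8] 6/14 → 2 ('db')
  [9] 14/12 → 1 ('d')
  [10] 12/18 → 1 ('d')
  [11] 18/9 → 2 ('de')
  [12] 9/19 → 0 ('')
  [13] 19/8 → 1 ('e')
  [14] 8/2 → 1 ('e')
  [15] 2/3 → 1 ('e')
  [16] 3/10 → 1 ('e')
  [17] 10/4 → 0 ('')
  [18] 4/16 → 1 ('f')
  [19] 16/0 → 0 ('')
  [20] 0/11 → 1 ('g')

n(n+1)/2 = 21·22/2 = 231
Σ LCP = 0 + 1 + 0 + 1 + 1 + 0 + 1 + 0 + 2 + 1 + 1 + 2 + 0 + 1 + 1 + 1 + 1 + 0 + 1 + 0 + 1 = 16
distinct = 231 − 16 = 215

215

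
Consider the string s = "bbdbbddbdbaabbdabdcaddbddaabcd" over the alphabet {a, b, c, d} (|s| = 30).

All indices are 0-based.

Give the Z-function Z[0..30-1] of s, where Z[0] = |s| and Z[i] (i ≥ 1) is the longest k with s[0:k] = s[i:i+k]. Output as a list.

Z[0]=30
i=1: i≥r, start 0; Z[1]=1 extend→box=[1,2)
i=2: i≥r, start 0; Z[2]=0
i=3: i≥r, start 0; Z[3]=3 extend→box=[3,6)
i=4: min(r-i=2, Z[1]=1)=1; Z[4]=1
i=5: min(r-i=1, Z[2]=0)=0; Z[5]=0
i=6: i≥r, start 0; Z[6]=0
i=7: i≥r, start 0; Z[7]=1 extend→box=[7,8)
i=8: i≥r, start 0; Z[8]=0
i=9: i≥r, start 0; Z[9]=1 extend→box=[9,10)
i=10: i≥r, start 0; Z[10]=0
i=11: i≥r, start 0; Z[11]=0
i=12: i≥r, start 0; Z[12]=3 extend→box=[12,15)
i=13: min(r-i=2, Z[1]=1)=1; Z[13]=1
i=14: min(r-i=1, Z[2]=0)=0; Z[14]=0
i=15: i≥r, start 0; Z[15]=0
i=16: i≥r, start 0; Z[16]=1 extend→box=[16,17)
i=17: i≥r, start 0; Z[17]=0
i=18: i≥r, start 0; Z[18]=0
i=19: i≥r, start 0; Z[19]=0
i=20: i≥r, start 0; Z[20]=0
i=21: i≥r, start 0; Z[21]=0
i=22: i≥r, start 0; Z[22]=1 extend→box=[22,23)
i=23: i≥r, start 0; Z[23]=0
i=24: i≥r, start 0; Z[24]=0
i=25: i≥r, start 0; Z[25]=0
i=26: i≥r, start 0; Z[26]=0
i=27: i≥r, start 0; Z[27]=1 extend→box=[27,28)
i=28: i≥r, start 0; Z[28]=0
i=29: i≥r, start 0; Z[29]=0

[30, 1, 0, 3, 1, 0, 0, 1, 0, 1, 0, 0, 3, 1, 0, 0, 1, 0, 0, 0, 0, 0, 1, 0, 0, 0, 0, 1, 0, 0]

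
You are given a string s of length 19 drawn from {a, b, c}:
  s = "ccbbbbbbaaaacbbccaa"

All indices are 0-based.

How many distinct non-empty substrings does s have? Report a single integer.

sorted suffixes:
  #0 SA[0]=18  'a'
  #1 SA[1]=17  'aa'
  #2 SA[2]=8  'aaaacbbccaa'
  #3 SA[3]=9  'aaacbbccaa'
  #4 SA[4]=10  'aacbbccaa'
  #5 SA[5]=11  'acbbccaa'
  #6 SA[6]=7  'baaaacbbccaa'
  #7 SA[7]=6  'bbaaaacbbccaa'
  #8 SA[8]=5  'bbbaaaacbbccaa'
  #9 SA[9]=4  'bbbbaaaacbbccaa'
  #10 SA[10]=3  'bbbbbaaaacbbccaa'
  #11 SA[11]=2  'bbbbbbaaaacbbccaa'
  #12 SA[12]=13  'bbccaa'
  #13 SA[13]=14  'bccaa'
  #14 SA[14]=16  'caa'
  #15 SA[15]=1  'cbbbbbbaaaacbbccaa'
  #16 SA[16]=12  'cbbccaa'
  #17 SA[17]=15  'ccaa'
  #18 SA[18]=0  'ccbbbbbbaaaacbbccaa'

SA = [18, 17, 8, 9, 10, 11, 7, 6, 5, 4, 3, 2, 13, 14, 16, 1, 12, 15, 0]
[i] adj suffixes → lcp
  [1] 18/17 → 1 ('a')
  [2] 17/8 → 2 ('aa')
  [3] 8/9 → 3 ('aaa')
  [4] 9/10 → 2 ('aa')
  [5] 10/11 → 1 ('a')
  [6] 11/7 → 0 ('')
  [7] 7/6 → 1 ('b')
  [8] 6/5 → 2 ('bb')
  [9] 5/4 → 3 ('bbb')
  [10] 4/3 → 4 ('bbbb')
  [11] 3/2 → 5 ('bbbbb')
  [12] 2/13 → 2 ('bb')
  [13] 13/14 → 1 ('b')
  [14] 14/16 → 0 ('')
  [15] 16/1 → 1 ('c')
  [16] 1/12 → 3 ('cbb')
  [17] 12/15 → 1 ('c')
  [18] 15/0 → 2 ('cc')

n(n+1)/2 = 19·20/2 = 190
Σ LCP = 0 + 1 + 2 + 3 + 2 + 1 + 0 + 1 + 2 + 3 + 4 + 5 + 2 + 1 + 0 + 1 + 3 + 1 + 2 = 34
distinct = 190 − 34 = 156

156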